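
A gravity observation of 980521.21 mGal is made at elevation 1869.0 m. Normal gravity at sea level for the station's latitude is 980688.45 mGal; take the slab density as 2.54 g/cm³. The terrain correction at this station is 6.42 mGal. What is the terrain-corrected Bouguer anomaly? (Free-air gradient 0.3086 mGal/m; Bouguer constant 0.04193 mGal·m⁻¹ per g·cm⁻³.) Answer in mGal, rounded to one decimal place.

216.9

Free-air correction = 0.3086 × 1869.0 = 576.77 mGal
Free-air anomaly = 980521.21 − 980688.45 + (576.77) = 409.53 mGal
Bouguer slab correction = 0.04193 × 2.54 × 1869.0 = 199.05 mGal
Simple Bouguer anomaly = 409.53 − (199.05) = 210.48 mGal
Complete Bouguer anomaly = 210.48 + 6.42 = 216.90 mGal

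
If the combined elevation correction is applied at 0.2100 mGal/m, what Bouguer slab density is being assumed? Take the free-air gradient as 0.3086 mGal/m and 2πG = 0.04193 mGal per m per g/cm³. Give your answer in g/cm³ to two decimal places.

2.35

0.2100 = 0.3086 − 0.04193 × ρ
ρ = (0.3086 − 0.2100) / 0.04193 = 2.35 g/cm³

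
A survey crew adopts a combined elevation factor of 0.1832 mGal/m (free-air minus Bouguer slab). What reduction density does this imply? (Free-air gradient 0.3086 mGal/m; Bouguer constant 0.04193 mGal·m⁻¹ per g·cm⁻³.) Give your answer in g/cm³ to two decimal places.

0.1832 = 0.3086 − 0.04193 × ρ
ρ = (0.3086 − 0.1832) / 0.04193 = 2.99 g/cm³

2.99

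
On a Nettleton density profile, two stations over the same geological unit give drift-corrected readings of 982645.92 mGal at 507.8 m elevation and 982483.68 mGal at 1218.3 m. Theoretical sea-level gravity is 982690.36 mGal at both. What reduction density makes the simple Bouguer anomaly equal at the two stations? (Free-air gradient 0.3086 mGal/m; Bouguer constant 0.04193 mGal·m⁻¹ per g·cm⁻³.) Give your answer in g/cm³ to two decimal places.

Δg_obs = 982483.68 − 982645.92 = -162.24 mGal over Δh = 1218.3 − 507.8 = 710.5 m
Equal Bouguer anomalies ⇒ Δg_obs + (0.3086 − 0.04193ρ)·Δh = 0
0.3086 − 0.04193ρ = −Δg_obs/Δh = 0.22835
ρ = (0.3086 − 0.22835) / 0.04193 = 1.91 g/cm³

1.91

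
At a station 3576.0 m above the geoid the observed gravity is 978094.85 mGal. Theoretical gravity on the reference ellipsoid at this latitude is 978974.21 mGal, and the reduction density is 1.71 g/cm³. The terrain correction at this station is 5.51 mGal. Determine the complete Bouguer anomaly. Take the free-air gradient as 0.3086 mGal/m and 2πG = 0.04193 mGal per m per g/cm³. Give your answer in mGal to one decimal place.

Free-air correction = 0.3086 × 3576.0 = 1103.55 mGal
Free-air anomaly = 978094.85 − 978974.21 + (1103.55) = 224.19 mGal
Bouguer slab correction = 0.04193 × 1.71 × 3576.0 = 256.40 mGal
Simple Bouguer anomaly = 224.19 − (256.40) = -32.21 mGal
Complete Bouguer anomaly = -32.21 + 5.51 = -26.70 mGal

-26.7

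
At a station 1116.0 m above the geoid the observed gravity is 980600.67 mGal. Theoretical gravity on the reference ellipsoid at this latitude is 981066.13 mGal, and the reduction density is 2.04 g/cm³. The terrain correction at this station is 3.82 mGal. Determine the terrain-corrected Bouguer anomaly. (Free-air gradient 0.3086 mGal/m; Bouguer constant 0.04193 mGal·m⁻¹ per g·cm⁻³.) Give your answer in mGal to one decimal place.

Free-air correction = 0.3086 × 1116.0 = 344.40 mGal
Free-air anomaly = 980600.67 − 981066.13 + (344.40) = -121.06 mGal
Bouguer slab correction = 0.04193 × 2.04 × 1116.0 = 95.46 mGal
Simple Bouguer anomaly = -121.06 − (95.46) = -216.52 mGal
Complete Bouguer anomaly = -216.52 + 3.82 = -212.70 mGal

-212.7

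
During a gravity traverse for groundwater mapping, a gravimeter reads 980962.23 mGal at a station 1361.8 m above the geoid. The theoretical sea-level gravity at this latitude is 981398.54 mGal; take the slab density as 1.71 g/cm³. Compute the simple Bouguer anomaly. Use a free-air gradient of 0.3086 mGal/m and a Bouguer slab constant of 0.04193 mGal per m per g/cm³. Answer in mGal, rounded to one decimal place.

Free-air correction = 0.3086 × 1361.8 = 420.25 mGal
Free-air anomaly = 980962.23 − 981398.54 + (420.25) = -16.06 mGal
Bouguer slab correction = 0.04193 × 1.71 × 1361.8 = 97.64 mGal
Simple Bouguer anomaly = -16.06 − (97.64) = -113.70 mGal

-113.7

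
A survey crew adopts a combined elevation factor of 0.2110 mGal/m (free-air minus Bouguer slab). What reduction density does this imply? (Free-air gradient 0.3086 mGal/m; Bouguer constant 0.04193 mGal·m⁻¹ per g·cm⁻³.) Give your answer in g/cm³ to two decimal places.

0.2110 = 0.3086 − 0.04193 × ρ
ρ = (0.3086 − 0.2110) / 0.04193 = 2.33 g/cm³

2.33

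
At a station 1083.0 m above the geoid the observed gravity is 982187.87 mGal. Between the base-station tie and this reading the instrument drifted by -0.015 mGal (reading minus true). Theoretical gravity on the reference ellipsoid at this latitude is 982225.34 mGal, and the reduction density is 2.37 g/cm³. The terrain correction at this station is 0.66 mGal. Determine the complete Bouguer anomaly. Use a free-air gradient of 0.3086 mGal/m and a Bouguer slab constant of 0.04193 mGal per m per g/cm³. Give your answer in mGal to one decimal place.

Drift-corrected reading = 982187.87 − (-0.015) = 982187.885 mGal
Free-air correction = 0.3086 × 1083.0 = 334.21 mGal
Free-air anomaly = 982187.885 − 982225.34 + (334.21) = 296.755 mGal
Bouguer slab correction = 0.04193 × 2.37 × 1083.0 = 107.62 mGal
Simple Bouguer anomaly = 296.755 − (107.62) = 189.135 mGal
Complete Bouguer anomaly = 189.135 + 0.66 = 189.795 mGal

189.8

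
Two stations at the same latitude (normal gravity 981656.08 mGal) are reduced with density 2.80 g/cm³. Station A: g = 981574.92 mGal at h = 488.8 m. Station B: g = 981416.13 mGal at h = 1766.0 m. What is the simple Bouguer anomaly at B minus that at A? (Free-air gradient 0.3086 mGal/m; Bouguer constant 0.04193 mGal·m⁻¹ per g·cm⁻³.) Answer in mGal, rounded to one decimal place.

85.4

Δg_SB(A) = 981574.92 − 981656.08 + 0.3086×488.8 − 0.04193×2.80×488.8 = 12.30 mGal
Δg_SB(B) = 981416.13 − 981656.08 + 0.3086×1766.0 − 0.04193×2.80×1766.0 = 97.70 mGal
Difference = 97.70 − (12.30) = 85.40 mGal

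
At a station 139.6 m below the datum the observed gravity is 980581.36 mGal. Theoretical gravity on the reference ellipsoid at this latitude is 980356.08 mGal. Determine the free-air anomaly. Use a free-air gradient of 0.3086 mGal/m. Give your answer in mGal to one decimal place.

Free-air correction = 0.3086 × -139.6 = -43.08 mGal
Free-air anomaly = 980581.36 − 980356.08 + (-43.08) = 182.20 mGal

182.2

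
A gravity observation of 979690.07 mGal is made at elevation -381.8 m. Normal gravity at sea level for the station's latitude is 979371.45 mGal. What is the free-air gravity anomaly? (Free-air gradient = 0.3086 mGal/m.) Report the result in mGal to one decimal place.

200.8

Free-air correction = 0.3086 × -381.8 = -117.82 mGal
Free-air anomaly = 979690.07 − 979371.45 + (-117.82) = 200.80 mGal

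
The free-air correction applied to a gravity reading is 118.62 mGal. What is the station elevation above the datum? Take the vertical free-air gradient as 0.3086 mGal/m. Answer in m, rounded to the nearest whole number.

h = 118.62 / 0.3086 = 384.38 m

384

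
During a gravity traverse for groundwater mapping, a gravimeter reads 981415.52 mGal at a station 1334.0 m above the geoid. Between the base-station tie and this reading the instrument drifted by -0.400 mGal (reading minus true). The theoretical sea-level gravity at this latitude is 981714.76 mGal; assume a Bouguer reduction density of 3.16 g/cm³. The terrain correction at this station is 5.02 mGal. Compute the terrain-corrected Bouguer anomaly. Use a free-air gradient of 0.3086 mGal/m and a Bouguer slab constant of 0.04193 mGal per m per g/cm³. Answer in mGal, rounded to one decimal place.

Drift-corrected reading = 981415.52 − (-0.400) = 981415.920 mGal
Free-air correction = 0.3086 × 1334.0 = 411.67 mGal
Free-air anomaly = 981415.920 − 981714.76 + (411.67) = 112.830 mGal
Bouguer slab correction = 0.04193 × 3.16 × 1334.0 = 176.75 mGal
Simple Bouguer anomaly = 112.830 − (176.75) = -63.920 mGal
Complete Bouguer anomaly = -63.920 + 5.02 = -58.900 mGal

-58.9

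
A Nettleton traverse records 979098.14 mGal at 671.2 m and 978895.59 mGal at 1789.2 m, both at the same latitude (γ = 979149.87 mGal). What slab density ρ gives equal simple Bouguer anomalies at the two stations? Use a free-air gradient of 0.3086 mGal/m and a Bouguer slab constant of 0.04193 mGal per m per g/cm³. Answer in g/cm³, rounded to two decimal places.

Δg_obs = 978895.59 − 979098.14 = -202.55 mGal over Δh = 1789.2 − 671.2 = 1118.0 m
Equal Bouguer anomalies ⇒ Δg_obs + (0.3086 − 0.04193ρ)·Δh = 0
0.3086 − 0.04193ρ = −Δg_obs/Δh = 0.18117
ρ = (0.3086 − 0.18117) / 0.04193 = 3.04 g/cm³

3.04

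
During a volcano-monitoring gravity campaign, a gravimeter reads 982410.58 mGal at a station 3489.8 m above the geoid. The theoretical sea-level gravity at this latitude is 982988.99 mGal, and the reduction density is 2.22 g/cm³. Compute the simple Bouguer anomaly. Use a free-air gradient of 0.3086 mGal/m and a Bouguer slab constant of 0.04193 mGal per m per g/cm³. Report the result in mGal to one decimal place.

173.7

Free-air correction = 0.3086 × 3489.8 = 1076.95 mGal
Free-air anomaly = 982410.58 − 982988.99 + (1076.95) = 498.54 mGal
Bouguer slab correction = 0.04193 × 2.22 × 3489.8 = 324.85 mGal
Simple Bouguer anomaly = 498.54 − (324.85) = 173.69 mGal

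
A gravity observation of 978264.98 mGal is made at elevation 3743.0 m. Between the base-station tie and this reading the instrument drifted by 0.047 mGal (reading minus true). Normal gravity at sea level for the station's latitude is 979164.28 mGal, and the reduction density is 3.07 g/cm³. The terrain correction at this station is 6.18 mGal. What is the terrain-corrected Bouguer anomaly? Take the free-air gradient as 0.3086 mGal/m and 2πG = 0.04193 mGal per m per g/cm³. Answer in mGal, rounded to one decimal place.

-219.9

Drift-corrected reading = 978264.98 − (0.047) = 978264.933 mGal
Free-air correction = 0.3086 × 3743.0 = 1155.09 mGal
Free-air anomaly = 978264.933 − 979164.28 + (1155.09) = 255.743 mGal
Bouguer slab correction = 0.04193 × 3.07 × 3743.0 = 481.82 mGal
Simple Bouguer anomaly = 255.743 − (481.82) = -226.077 mGal
Complete Bouguer anomaly = -226.077 + 6.18 = -219.897 mGal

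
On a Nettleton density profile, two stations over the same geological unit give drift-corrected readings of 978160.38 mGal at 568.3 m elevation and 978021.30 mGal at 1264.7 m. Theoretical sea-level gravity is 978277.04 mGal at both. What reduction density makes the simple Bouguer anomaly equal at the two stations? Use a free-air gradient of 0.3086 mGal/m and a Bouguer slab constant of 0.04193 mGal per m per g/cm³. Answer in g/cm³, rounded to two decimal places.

2.60

Δg_obs = 978021.30 − 978160.38 = -139.08 mGal over Δh = 1264.7 − 568.3 = 696.4 m
Equal Bouguer anomalies ⇒ Δg_obs + (0.3086 − 0.04193ρ)·Δh = 0
0.3086 − 0.04193ρ = −Δg_obs/Δh = 0.19971
ρ = (0.3086 − 0.19971) / 0.04193 = 2.60 g/cm³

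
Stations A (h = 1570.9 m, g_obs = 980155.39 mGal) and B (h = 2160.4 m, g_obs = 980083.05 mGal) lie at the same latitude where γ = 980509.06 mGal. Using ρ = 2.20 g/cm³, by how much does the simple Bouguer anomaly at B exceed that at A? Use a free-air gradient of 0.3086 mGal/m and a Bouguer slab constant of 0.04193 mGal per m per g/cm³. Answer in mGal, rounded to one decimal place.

55.2

Δg_SB(A) = 980155.39 − 980509.06 + 0.3086×1570.9 − 0.04193×2.20×1570.9 = -13.80 mGal
Δg_SB(B) = 980083.05 − 980509.06 + 0.3086×2160.4 − 0.04193×2.20×2160.4 = 41.40 mGal
Difference = 41.40 − (-13.80) = 55.20 mGal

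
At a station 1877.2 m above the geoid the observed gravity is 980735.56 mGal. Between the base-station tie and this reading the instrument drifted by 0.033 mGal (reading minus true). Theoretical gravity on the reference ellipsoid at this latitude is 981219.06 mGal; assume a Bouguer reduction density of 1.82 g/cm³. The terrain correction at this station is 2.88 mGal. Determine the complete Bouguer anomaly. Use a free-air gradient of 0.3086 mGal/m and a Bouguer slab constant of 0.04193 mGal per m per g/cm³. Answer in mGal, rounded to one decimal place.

-44.6

Drift-corrected reading = 980735.56 − (0.033) = 980735.527 mGal
Free-air correction = 0.3086 × 1877.2 = 579.30 mGal
Free-air anomaly = 980735.527 − 981219.06 + (579.30) = 95.767 mGal
Bouguer slab correction = 0.04193 × 1.82 × 1877.2 = 143.25 mGal
Simple Bouguer anomaly = 95.767 − (143.25) = -47.483 mGal
Complete Bouguer anomaly = -47.483 + 2.88 = -44.603 mGal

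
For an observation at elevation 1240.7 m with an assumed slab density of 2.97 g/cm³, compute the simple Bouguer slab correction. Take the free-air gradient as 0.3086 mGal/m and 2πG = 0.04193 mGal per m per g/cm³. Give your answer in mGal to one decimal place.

Bouguer slab correction = 0.04193 × 2.97 × 1240.7 = 154.5 mGal

154.5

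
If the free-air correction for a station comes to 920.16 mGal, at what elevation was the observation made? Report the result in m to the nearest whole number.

h = 920.16 / 0.3086 = 2981.72 m

2982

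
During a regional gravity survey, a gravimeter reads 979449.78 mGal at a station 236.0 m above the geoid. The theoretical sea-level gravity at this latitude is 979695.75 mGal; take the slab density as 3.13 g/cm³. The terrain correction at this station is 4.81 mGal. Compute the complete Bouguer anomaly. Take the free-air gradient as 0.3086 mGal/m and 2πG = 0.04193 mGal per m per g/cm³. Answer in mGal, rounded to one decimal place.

Free-air correction = 0.3086 × 236.0 = 72.83 mGal
Free-air anomaly = 979449.78 − 979695.75 + (72.83) = -173.14 mGal
Bouguer slab correction = 0.04193 × 3.13 × 236.0 = 30.97 mGal
Simple Bouguer anomaly = -173.14 − (30.97) = -204.11 mGal
Complete Bouguer anomaly = -204.11 + 4.81 = -199.30 mGal

-199.3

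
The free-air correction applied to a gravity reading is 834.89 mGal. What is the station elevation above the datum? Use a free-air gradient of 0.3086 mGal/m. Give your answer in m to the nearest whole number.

2705

h = 834.89 / 0.3086 = 2705.41 m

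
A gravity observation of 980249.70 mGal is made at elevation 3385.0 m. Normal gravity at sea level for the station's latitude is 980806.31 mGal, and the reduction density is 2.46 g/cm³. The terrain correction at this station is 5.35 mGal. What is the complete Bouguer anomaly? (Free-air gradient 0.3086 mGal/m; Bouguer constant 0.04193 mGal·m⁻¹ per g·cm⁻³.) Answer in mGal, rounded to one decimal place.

144.2

Free-air correction = 0.3086 × 3385.0 = 1044.61 mGal
Free-air anomaly = 980249.70 − 980806.31 + (1044.61) = 488.00 mGal
Bouguer slab correction = 0.04193 × 2.46 × 3385.0 = 349.16 mGal
Simple Bouguer anomaly = 488.00 − (349.16) = 138.84 mGal
Complete Bouguer anomaly = 138.84 + 5.35 = 144.19 mGal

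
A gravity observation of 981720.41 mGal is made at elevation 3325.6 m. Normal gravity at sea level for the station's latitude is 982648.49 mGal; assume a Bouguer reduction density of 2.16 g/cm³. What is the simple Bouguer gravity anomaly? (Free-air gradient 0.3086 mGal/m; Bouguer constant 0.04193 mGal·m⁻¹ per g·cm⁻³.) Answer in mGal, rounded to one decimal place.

Free-air correction = 0.3086 × 3325.6 = 1026.28 mGal
Free-air anomaly = 981720.41 − 982648.49 + (1026.28) = 98.20 mGal
Bouguer slab correction = 0.04193 × 2.16 × 3325.6 = 301.20 mGal
Simple Bouguer anomaly = 98.20 − (301.20) = -203.00 mGal

-203.0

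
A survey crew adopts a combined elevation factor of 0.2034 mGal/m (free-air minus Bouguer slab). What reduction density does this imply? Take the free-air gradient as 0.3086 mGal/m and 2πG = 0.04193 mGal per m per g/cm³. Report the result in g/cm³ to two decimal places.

0.2034 = 0.3086 − 0.04193 × ρ
ρ = (0.3086 − 0.2034) / 0.04193 = 2.51 g/cm³

2.51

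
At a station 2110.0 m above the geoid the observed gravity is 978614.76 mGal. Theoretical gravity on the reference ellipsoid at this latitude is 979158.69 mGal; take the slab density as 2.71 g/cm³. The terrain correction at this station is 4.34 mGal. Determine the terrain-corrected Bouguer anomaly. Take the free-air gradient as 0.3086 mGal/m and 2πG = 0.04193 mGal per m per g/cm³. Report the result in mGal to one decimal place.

Free-air correction = 0.3086 × 2110.0 = 651.15 mGal
Free-air anomaly = 978614.76 − 979158.69 + (651.15) = 107.22 mGal
Bouguer slab correction = 0.04193 × 2.71 × 2110.0 = 239.76 mGal
Simple Bouguer anomaly = 107.22 − (239.76) = -132.54 mGal
Complete Bouguer anomaly = -132.54 + 4.34 = -128.20 mGal

-128.2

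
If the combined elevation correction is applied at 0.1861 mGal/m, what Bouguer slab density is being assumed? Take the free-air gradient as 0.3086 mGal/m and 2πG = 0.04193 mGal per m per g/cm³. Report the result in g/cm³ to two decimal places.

0.1861 = 0.3086 − 0.04193 × ρ
ρ = (0.3086 − 0.1861) / 0.04193 = 2.92 g/cm³

2.92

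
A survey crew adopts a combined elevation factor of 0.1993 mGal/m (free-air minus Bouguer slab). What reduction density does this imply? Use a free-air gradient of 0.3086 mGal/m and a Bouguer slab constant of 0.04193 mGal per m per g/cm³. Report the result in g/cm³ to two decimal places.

2.61

0.1993 = 0.3086 − 0.04193 × ρ
ρ = (0.3086 − 0.1993) / 0.04193 = 2.61 g/cm³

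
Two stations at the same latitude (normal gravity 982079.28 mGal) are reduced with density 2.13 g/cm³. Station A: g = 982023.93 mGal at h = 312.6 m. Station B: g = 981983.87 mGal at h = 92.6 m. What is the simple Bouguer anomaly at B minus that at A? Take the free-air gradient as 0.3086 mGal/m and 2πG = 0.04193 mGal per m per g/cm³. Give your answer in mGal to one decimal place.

Δg_SB(A) = 982023.93 − 982079.28 + 0.3086×312.6 − 0.04193×2.13×312.6 = 13.20 mGal
Δg_SB(B) = 981983.87 − 982079.28 + 0.3086×92.6 − 0.04193×2.13×92.6 = -75.10 mGal
Difference = -75.10 − (13.20) = -88.30 mGal

-88.3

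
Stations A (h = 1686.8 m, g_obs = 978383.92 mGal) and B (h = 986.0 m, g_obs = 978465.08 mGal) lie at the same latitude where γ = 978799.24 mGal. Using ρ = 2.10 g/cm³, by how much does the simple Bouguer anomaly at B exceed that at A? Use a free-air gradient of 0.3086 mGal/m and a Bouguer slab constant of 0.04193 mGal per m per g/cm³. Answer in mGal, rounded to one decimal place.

Δg_SB(A) = 978383.92 − 978799.24 + 0.3086×1686.8 − 0.04193×2.10×1686.8 = -43.30 mGal
Δg_SB(B) = 978465.08 − 978799.24 + 0.3086×986.0 − 0.04193×2.10×986.0 = -116.70 mGal
Difference = -116.70 − (-43.30) = -73.40 mGal

-73.4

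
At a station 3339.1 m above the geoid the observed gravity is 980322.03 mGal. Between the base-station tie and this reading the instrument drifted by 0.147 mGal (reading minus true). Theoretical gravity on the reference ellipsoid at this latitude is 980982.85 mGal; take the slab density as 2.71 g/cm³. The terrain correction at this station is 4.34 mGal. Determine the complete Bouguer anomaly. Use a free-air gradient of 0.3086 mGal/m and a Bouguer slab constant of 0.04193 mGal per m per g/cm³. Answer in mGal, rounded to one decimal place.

Drift-corrected reading = 980322.03 − (0.147) = 980321.883 mGal
Free-air correction = 0.3086 × 3339.1 = 1030.45 mGal
Free-air anomaly = 980321.883 − 980982.85 + (1030.45) = 369.483 mGal
Bouguer slab correction = 0.04193 × 2.71 × 3339.1 = 379.42 mGal
Simple Bouguer anomaly = 369.483 − (379.42) = -9.937 mGal
Complete Bouguer anomaly = -9.937 + 4.34 = -5.597 mGal

-5.6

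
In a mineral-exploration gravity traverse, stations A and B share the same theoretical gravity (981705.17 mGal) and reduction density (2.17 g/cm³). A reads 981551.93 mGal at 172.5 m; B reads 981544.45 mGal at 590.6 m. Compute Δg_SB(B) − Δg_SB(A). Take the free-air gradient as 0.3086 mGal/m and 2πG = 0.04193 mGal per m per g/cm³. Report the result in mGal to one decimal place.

Δg_SB(A) = 981551.93 − 981705.17 + 0.3086×172.5 − 0.04193×2.17×172.5 = -115.70 mGal
Δg_SB(B) = 981544.45 − 981705.17 + 0.3086×590.6 − 0.04193×2.17×590.6 = -32.20 mGal
Difference = -32.20 − (-115.70) = 83.50 mGal

83.5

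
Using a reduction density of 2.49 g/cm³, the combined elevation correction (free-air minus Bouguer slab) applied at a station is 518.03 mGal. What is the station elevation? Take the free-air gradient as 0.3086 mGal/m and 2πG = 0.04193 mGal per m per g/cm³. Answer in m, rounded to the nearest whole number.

Combined gradient = 0.3086 − 0.04193 × 2.49 = 0.2041943 mGal/m
h = 518.03 / 0.2041943 = 2536.95 m

2537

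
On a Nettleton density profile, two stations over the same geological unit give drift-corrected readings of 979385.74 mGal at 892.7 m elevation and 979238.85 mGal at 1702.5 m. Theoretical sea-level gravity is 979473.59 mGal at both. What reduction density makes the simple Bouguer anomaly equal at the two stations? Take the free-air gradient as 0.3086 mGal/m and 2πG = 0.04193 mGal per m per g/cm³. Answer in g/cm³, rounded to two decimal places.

Δg_obs = 979238.85 − 979385.74 = -146.89 mGal over Δh = 1702.5 − 892.7 = 809.8 m
Equal Bouguer anomalies ⇒ Δg_obs + (0.3086 − 0.04193ρ)·Δh = 0
0.3086 − 0.04193ρ = −Δg_obs/Δh = 0.18139
ρ = (0.3086 − 0.18139) / 0.04193 = 3.03 g/cm³

3.03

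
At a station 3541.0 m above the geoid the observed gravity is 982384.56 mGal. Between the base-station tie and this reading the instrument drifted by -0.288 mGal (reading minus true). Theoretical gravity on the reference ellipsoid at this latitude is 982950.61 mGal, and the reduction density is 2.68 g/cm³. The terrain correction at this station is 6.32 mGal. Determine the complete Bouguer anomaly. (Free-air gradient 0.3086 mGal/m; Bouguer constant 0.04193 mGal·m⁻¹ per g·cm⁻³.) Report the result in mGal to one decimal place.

Drift-corrected reading = 982384.56 − (-0.288) = 982384.848 mGal
Free-air correction = 0.3086 × 3541.0 = 1092.75 mGal
Free-air anomaly = 982384.848 − 982950.61 + (1092.75) = 526.988 mGal
Bouguer slab correction = 0.04193 × 2.68 × 3541.0 = 397.91 mGal
Simple Bouguer anomaly = 526.988 − (397.91) = 129.078 mGal
Complete Bouguer anomaly = 129.078 + 6.32 = 135.398 mGal

135.4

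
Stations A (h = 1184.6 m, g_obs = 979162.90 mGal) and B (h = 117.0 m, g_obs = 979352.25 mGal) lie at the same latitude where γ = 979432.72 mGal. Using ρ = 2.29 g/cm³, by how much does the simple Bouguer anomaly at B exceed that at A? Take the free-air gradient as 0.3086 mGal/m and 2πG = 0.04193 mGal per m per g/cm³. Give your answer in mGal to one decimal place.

Δg_SB(A) = 979162.90 − 979432.72 + 0.3086×1184.6 − 0.04193×2.29×1184.6 = -18.00 mGal
Δg_SB(B) = 979352.25 − 979432.72 + 0.3086×117.0 − 0.04193×2.29×117.0 = -55.60 mGal
Difference = -55.60 − (-18.00) = -37.60 mGal

-37.6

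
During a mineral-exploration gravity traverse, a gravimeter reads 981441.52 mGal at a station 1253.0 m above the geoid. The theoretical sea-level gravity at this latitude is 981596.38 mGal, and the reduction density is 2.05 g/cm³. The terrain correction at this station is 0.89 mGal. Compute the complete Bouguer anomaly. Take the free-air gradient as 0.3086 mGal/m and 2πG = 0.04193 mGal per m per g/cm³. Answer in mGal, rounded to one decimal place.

Free-air correction = 0.3086 × 1253.0 = 386.68 mGal
Free-air anomaly = 981441.52 − 981596.38 + (386.68) = 231.82 mGal
Bouguer slab correction = 0.04193 × 2.05 × 1253.0 = 107.70 mGal
Simple Bouguer anomaly = 231.82 − (107.70) = 124.12 mGal
Complete Bouguer anomaly = 124.12 + 0.89 = 125.01 mGal

125.0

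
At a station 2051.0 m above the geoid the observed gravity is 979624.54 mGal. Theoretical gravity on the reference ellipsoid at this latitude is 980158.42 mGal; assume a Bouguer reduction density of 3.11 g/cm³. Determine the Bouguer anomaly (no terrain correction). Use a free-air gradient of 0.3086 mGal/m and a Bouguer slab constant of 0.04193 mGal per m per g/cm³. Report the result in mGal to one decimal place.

Free-air correction = 0.3086 × 2051.0 = 632.94 mGal
Free-air anomaly = 979624.54 − 980158.42 + (632.94) = 99.06 mGal
Bouguer slab correction = 0.04193 × 3.11 × 2051.0 = 267.46 mGal
Simple Bouguer anomaly = 99.06 − (267.46) = -168.40 mGal

-168.4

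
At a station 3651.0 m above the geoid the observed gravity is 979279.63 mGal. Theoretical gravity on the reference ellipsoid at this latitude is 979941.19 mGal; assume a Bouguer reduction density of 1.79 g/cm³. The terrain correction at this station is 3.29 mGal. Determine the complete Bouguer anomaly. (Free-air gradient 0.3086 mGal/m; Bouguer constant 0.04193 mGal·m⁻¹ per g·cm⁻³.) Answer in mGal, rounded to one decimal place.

194.4

Free-air correction = 0.3086 × 3651.0 = 1126.70 mGal
Free-air anomaly = 979279.63 − 979941.19 + (1126.70) = 465.14 mGal
Bouguer slab correction = 0.04193 × 1.79 × 3651.0 = 274.02 mGal
Simple Bouguer anomaly = 465.14 − (274.02) = 191.12 mGal
Complete Bouguer anomaly = 191.12 + 3.29 = 194.41 mGal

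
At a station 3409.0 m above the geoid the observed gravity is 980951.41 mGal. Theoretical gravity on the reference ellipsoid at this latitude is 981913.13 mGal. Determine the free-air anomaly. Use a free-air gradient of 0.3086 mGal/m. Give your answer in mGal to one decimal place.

90.3

Free-air correction = 0.3086 × 3409.0 = 1052.02 mGal
Free-air anomaly = 980951.41 − 981913.13 + (1052.02) = 90.30 mGal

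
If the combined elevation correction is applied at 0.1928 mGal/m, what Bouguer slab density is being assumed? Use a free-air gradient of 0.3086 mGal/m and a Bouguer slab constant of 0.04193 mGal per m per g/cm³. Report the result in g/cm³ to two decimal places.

0.1928 = 0.3086 − 0.04193 × ρ
ρ = (0.3086 − 0.1928) / 0.04193 = 2.76 g/cm³

2.76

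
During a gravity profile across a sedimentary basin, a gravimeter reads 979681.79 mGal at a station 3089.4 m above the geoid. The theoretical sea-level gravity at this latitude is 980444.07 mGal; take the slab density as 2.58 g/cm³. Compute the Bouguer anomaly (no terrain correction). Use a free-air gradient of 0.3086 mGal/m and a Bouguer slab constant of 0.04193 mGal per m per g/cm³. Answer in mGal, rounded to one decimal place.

Free-air correction = 0.3086 × 3089.4 = 953.39 mGal
Free-air anomaly = 979681.79 − 980444.07 + (953.39) = 191.11 mGal
Bouguer slab correction = 0.04193 × 2.58 × 3089.4 = 334.21 mGal
Simple Bouguer anomaly = 191.11 − (334.21) = -143.10 mGal

-143.1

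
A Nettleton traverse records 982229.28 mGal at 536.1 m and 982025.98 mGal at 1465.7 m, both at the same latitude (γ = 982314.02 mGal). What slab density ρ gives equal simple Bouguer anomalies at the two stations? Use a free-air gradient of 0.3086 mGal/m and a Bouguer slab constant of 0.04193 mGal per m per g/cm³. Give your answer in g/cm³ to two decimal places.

Δg_obs = 982025.98 − 982229.28 = -203.30 mGal over Δh = 1465.7 − 536.1 = 929.6 m
Equal Bouguer anomalies ⇒ Δg_obs + (0.3086 − 0.04193ρ)·Δh = 0
0.3086 − 0.04193ρ = −Δg_obs/Δh = 0.21870
ρ = (0.3086 − 0.21870) / 0.04193 = 2.14 g/cm³

2.14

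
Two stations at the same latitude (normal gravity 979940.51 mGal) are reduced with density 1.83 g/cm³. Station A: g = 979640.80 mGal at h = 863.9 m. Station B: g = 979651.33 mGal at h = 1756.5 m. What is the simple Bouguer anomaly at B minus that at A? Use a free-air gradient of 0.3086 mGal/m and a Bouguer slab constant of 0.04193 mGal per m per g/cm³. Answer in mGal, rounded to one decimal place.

217.5

Δg_SB(A) = 979640.80 − 979940.51 + 0.3086×863.9 − 0.04193×1.83×863.9 = -99.40 mGal
Δg_SB(B) = 979651.33 − 979940.51 + 0.3086×1756.5 − 0.04193×1.83×1756.5 = 118.10 mGal
Difference = 118.10 − (-99.40) = 217.50 mGal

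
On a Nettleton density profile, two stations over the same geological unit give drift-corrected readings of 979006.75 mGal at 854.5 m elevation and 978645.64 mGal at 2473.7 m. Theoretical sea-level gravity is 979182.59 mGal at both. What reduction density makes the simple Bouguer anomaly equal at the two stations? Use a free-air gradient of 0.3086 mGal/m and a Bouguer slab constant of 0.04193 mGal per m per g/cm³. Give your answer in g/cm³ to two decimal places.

2.04

Δg_obs = 978645.64 − 979006.75 = -361.11 mGal over Δh = 2473.7 − 854.5 = 1619.2 m
Equal Bouguer anomalies ⇒ Δg_obs + (0.3086 − 0.04193ρ)·Δh = 0
0.3086 − 0.04193ρ = −Δg_obs/Δh = 0.22302
ρ = (0.3086 − 0.22302) / 0.04193 = 2.04 g/cm³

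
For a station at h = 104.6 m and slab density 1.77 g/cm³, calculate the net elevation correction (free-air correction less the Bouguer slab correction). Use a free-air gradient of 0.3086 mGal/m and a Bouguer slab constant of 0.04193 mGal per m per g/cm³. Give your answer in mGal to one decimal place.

Combined gradient = 0.3086 − 0.04193 × 1.77 = 0.2343839 mGal/m
Combined elevation correction = 0.2343839 × 104.6 = 24.5 mGal

24.5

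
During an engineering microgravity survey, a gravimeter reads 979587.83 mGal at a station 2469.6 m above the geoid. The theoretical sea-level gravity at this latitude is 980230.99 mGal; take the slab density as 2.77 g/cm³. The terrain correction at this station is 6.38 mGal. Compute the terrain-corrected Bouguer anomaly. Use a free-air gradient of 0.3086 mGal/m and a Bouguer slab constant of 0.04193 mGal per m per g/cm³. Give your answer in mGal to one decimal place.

-161.5

Free-air correction = 0.3086 × 2469.6 = 762.12 mGal
Free-air anomaly = 979587.83 − 980230.99 + (762.12) = 118.96 mGal
Bouguer slab correction = 0.04193 × 2.77 × 2469.6 = 286.83 mGal
Simple Bouguer anomaly = 118.96 − (286.83) = -167.87 mGal
Complete Bouguer anomaly = -167.87 + 6.38 = -161.49 mGal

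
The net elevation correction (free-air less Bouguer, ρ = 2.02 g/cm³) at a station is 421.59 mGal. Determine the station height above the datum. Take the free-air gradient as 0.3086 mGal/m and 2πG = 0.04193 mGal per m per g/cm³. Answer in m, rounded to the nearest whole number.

Combined gradient = 0.3086 − 0.04193 × 2.02 = 0.2239014 mGal/m
h = 421.59 / 0.2239014 = 1882.93 m

1883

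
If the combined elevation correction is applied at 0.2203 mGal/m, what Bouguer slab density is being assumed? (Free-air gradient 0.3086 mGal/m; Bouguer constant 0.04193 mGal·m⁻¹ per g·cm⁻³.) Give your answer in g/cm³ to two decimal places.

0.2203 = 0.3086 − 0.04193 × ρ
ρ = (0.3086 − 0.2203) / 0.04193 = 2.11 g/cm³

2.11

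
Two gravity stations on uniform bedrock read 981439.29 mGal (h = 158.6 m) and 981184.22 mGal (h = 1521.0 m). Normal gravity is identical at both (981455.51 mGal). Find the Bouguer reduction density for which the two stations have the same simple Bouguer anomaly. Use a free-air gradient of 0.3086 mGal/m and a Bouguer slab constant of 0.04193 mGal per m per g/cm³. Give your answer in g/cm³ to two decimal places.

Δg_obs = 981184.22 − 981439.29 = -255.07 mGal over Δh = 1521.0 − 158.6 = 1362.4 m
Equal Bouguer anomalies ⇒ Δg_obs + (0.3086 − 0.04193ρ)·Δh = 0
0.3086 − 0.04193ρ = −Δg_obs/Δh = 0.18722
ρ = (0.3086 − 0.18722) / 0.04193 = 2.89 g/cm³

2.89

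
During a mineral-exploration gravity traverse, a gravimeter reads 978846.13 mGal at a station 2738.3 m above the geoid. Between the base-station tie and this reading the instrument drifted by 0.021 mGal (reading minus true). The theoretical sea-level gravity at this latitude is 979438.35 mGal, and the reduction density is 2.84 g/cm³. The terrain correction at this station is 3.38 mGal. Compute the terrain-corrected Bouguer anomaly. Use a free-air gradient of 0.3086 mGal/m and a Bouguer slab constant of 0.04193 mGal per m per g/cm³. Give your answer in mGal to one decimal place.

-69.9

Drift-corrected reading = 978846.13 − (0.021) = 978846.109 mGal
Free-air correction = 0.3086 × 2738.3 = 845.04 mGal
Free-air anomaly = 978846.109 − 979438.35 + (845.04) = 252.799 mGal
Bouguer slab correction = 0.04193 × 2.84 × 2738.3 = 326.08 mGal
Simple Bouguer anomaly = 252.799 − (326.08) = -73.281 mGal
Complete Bouguer anomaly = -73.281 + 3.38 = -69.901 mGal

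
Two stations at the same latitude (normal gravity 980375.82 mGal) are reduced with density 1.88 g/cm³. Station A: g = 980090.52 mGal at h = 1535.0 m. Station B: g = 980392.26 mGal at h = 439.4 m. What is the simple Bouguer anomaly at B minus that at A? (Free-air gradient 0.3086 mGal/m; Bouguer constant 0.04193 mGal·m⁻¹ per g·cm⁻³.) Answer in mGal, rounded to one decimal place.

Δg_SB(A) = 980090.52 − 980375.82 + 0.3086×1535.0 − 0.04193×1.88×1535.0 = 67.40 mGal
Δg_SB(B) = 980392.26 − 980375.82 + 0.3086×439.4 − 0.04193×1.88×439.4 = 117.40 mGal
Difference = 117.40 − (67.40) = 50.00 mGal

50.0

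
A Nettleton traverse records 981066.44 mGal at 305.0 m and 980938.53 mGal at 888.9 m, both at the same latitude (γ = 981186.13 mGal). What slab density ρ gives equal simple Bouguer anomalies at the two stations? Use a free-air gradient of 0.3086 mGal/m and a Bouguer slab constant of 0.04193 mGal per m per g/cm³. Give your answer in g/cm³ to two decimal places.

2.14

Δg_obs = 980938.53 − 981066.44 = -127.91 mGal over Δh = 888.9 − 305.0 = 583.9 m
Equal Bouguer anomalies ⇒ Δg_obs + (0.3086 − 0.04193ρ)·Δh = 0
0.3086 − 0.04193ρ = −Δg_obs/Δh = 0.21906
ρ = (0.3086 − 0.21906) / 0.04193 = 2.14 g/cm³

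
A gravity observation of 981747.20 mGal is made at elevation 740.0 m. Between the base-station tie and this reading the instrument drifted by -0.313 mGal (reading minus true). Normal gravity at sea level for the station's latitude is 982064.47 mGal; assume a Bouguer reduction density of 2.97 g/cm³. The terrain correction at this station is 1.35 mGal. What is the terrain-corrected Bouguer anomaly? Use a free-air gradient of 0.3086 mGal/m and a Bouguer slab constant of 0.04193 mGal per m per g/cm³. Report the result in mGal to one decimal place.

Drift-corrected reading = 981747.20 − (-0.313) = 981747.513 mGal
Free-air correction = 0.3086 × 740.0 = 228.36 mGal
Free-air anomaly = 981747.513 − 982064.47 + (228.36) = -88.597 mGal
Bouguer slab correction = 0.04193 × 2.97 × 740.0 = 92.15 mGal
Simple Bouguer anomaly = -88.597 − (92.15) = -180.747 mGal
Complete Bouguer anomaly = -180.747 + 1.35 = -179.397 mGal

-179.4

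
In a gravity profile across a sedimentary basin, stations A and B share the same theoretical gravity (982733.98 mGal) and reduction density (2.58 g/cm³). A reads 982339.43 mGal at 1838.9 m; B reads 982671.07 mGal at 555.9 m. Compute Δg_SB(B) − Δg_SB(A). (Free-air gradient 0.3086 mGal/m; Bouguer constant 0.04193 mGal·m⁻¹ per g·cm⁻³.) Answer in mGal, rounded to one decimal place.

Δg_SB(A) = 982339.43 − 982733.98 + 0.3086×1838.9 − 0.04193×2.58×1838.9 = -26.00 mGal
Δg_SB(B) = 982671.07 − 982733.98 + 0.3086×555.9 − 0.04193×2.58×555.9 = 48.50 mGal
Difference = 48.50 − (-26.00) = 74.50 mGal

74.5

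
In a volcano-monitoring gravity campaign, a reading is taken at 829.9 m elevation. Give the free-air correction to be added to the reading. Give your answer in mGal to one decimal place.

256.1

Free-air correction = 0.3086 × 829.9 = 256.1 mGal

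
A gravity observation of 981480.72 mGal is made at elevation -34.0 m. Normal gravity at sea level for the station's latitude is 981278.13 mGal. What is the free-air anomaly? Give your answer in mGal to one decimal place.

Free-air correction = 0.3086 × -34.0 = -10.49 mGal
Free-air anomaly = 981480.72 − 981278.13 + (-10.49) = 192.10 mGal

192.1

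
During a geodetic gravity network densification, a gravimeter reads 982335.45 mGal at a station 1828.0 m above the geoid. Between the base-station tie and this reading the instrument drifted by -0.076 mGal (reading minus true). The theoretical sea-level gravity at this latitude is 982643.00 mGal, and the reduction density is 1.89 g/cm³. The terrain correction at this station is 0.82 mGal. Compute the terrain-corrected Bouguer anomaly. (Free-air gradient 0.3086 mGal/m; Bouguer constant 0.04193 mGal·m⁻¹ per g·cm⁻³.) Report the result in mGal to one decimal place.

Drift-corrected reading = 982335.45 − (-0.076) = 982335.526 mGal
Free-air correction = 0.3086 × 1828.0 = 564.12 mGal
Free-air anomaly = 982335.526 − 982643.00 + (564.12) = 256.646 mGal
Bouguer slab correction = 0.04193 × 1.89 × 1828.0 = 144.86 mGal
Simple Bouguer anomaly = 256.646 − (144.86) = 111.786 mGal
Complete Bouguer anomaly = 111.786 + 0.82 = 112.606 mGal

112.6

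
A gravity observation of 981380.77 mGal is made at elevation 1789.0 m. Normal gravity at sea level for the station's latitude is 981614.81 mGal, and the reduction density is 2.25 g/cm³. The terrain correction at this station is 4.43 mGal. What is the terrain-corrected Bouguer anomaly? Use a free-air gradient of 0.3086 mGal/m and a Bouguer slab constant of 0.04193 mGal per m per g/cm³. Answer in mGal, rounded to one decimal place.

153.7

Free-air correction = 0.3086 × 1789.0 = 552.09 mGal
Free-air anomaly = 981380.77 − 981614.81 + (552.09) = 318.05 mGal
Bouguer slab correction = 0.04193 × 2.25 × 1789.0 = 168.78 mGal
Simple Bouguer anomaly = 318.05 − (168.78) = 149.27 mGal
Complete Bouguer anomaly = 149.27 + 4.43 = 153.70 mGal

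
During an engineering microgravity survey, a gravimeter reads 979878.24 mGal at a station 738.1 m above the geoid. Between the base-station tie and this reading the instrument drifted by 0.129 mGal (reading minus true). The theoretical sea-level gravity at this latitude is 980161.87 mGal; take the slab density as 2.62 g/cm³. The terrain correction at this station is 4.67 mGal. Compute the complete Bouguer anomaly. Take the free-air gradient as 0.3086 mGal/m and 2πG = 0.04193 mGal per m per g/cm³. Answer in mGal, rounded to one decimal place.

-132.4

Drift-corrected reading = 979878.24 − (0.129) = 979878.111 mGal
Free-air correction = 0.3086 × 738.1 = 227.78 mGal
Free-air anomaly = 979878.111 − 980161.87 + (227.78) = -55.979 mGal
Bouguer slab correction = 0.04193 × 2.62 × 738.1 = 81.09 mGal
Simple Bouguer anomaly = -55.979 − (81.09) = -137.069 mGal
Complete Bouguer anomaly = -137.069 + 4.67 = -132.399 mGal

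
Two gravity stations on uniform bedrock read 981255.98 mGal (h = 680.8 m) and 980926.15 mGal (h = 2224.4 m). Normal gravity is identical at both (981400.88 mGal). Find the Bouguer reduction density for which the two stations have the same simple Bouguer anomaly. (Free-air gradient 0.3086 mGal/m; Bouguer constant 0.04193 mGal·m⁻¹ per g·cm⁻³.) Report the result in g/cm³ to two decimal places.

Δg_obs = 980926.15 − 981255.98 = -329.83 mGal over Δh = 2224.4 − 680.8 = 1543.6 m
Equal Bouguer anomalies ⇒ Δg_obs + (0.3086 − 0.04193ρ)·Δh = 0
0.3086 − 0.04193ρ = −Δg_obs/Δh = 0.21368
ρ = (0.3086 − 0.21368) / 0.04193 = 2.26 g/cm³

2.26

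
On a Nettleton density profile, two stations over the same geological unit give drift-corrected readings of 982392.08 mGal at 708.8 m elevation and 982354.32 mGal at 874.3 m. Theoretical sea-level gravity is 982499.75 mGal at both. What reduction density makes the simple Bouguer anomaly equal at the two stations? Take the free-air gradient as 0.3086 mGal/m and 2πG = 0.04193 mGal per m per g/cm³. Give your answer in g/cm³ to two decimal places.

Δg_obs = 982354.32 − 982392.08 = -37.76 mGal over Δh = 874.3 − 708.8 = 165.5 m
Equal Bouguer anomalies ⇒ Δg_obs + (0.3086 − 0.04193ρ)·Δh = 0
0.3086 − 0.04193ρ = −Δg_obs/Δh = 0.22816
ρ = (0.3086 − 0.22816) / 0.04193 = 1.92 g/cm³

1.92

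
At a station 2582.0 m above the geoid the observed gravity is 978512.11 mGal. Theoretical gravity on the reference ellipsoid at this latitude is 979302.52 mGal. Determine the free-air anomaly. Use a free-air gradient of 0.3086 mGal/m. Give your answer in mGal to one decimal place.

6.4

Free-air correction = 0.3086 × 2582.0 = 796.81 mGal
Free-air anomaly = 978512.11 − 979302.52 + (796.81) = 6.40 mGal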